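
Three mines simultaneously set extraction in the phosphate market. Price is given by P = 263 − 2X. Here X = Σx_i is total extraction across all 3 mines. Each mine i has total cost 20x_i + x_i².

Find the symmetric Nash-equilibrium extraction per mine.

A representative mine's profit is π_i = x_i(263 − 2X) − 20x_i − x_i², with X = x_i + Σ_{j≠i} x_j.
First-order condition: 243 − 6x_i − 2Σ_{j≠i} x_j = 0.
In a symmetric equilibrium every mine chooses the same x, so Σ_{j≠i} x_j = 2x. The condition becomes 243 − 10x = 0, giving x = 243/10 = 24.3.

24.3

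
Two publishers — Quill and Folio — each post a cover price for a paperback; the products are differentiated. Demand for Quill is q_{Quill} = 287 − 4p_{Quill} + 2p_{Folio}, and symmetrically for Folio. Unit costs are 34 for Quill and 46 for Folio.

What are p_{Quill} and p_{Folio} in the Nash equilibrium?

72.1, 76.9

Quill's profit: π = (p_{Quill} − 34)(287 − 4p_{Quill} + 2p_{Folio}).
∂π/∂p_{Quill} = 423 − 8p_{Quill} + 2p_{Folio} = 0 ⇒ p_{Quill} = 52.875 + 0.25p_{Folio}.
Similarly p_{Folio} = 58.875 + 0.25p_{Quill}.
Substituting the second reaction function into the first: p_{Quill} = 52.875 + 0.25(58.875 + 0.25p_{Quill}), which gives 0.9375p_{Quill} = 2163/32 ⇒ p_{Quill} = 72.1.
Then p_{Folio} = 58.875 + 0.25·72.1 = 76.9.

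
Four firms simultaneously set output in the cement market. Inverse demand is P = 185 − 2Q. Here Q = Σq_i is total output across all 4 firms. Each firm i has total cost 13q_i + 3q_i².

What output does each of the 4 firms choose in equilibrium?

10.75

A representative firm's profit is π_i = q_i(185 − 2Q) − 13q_i − 3q_i², with Q = q_i + Σ_{j≠i} q_j.
First-order condition: 172 − 10q_i − 2Σ_{j≠i} q_j = 0.
Imposing symmetry (q_j = q for all j) turns Σ_{j≠i} q_j into 3q, so 172 = 16q and q = 10.75.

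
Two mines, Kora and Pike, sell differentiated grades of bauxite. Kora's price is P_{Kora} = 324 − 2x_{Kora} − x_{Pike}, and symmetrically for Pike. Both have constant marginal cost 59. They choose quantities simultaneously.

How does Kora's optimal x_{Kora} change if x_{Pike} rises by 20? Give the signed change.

Mine Kora's profit: π = x_{Kora}(324 − 2x_{Kora} − x_{Pike}) − 59x_{Kora}.
∂π/∂x_{Kora} = 265 − 4x_{Kora} − x_{Pike} = 0 ⇒ x_{Kora} = 66.25 − 0.25x_{Pike}.
The reaction-function slope is −0.25, so a 20-unit rise in x_{Pike} moves x_{Kora} by −0.25 × 20 = −5. Kora's best response falls — the actions are strategic substitutes.

-5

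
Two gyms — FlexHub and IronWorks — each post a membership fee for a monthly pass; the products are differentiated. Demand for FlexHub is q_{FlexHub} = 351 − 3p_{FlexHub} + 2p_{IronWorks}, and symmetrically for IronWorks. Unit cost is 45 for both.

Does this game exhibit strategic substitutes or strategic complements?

FlexHub's profit: π = (p_{FlexHub} − 45)(351 − 3p_{FlexHub} + 2p_{IronWorks}).
∂π/∂p_{FlexHub} = 486 − 6p_{FlexHub} + 2p_{IronWorks} = 0 ⇒ p_{FlexHub} = 81 + (1/3)p_{IronWorks}.
The best-response slope dp_{FlexHub}/dp_{IronWorks} = 1/3 > 0: the reaction function is upward-sloping, so the choices are strategic complements.

strategic complements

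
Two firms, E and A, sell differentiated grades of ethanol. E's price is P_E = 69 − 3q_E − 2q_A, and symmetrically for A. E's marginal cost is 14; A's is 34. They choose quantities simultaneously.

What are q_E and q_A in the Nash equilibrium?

Firm E's profit: π = q_E(69 − 3q_E − 2q_A) − 14q_E.
∂π/∂q_E = 55 − 6q_E − 2q_A = 0 ⇒ q_E = 55/6 − (1/3)q_A.
Similarly q_A = 35/6 − (1/3)q_E.
Substituting the second reaction function into the first: q_E = 55/6 − (1/3)(35/6 − (1/3)q_E), which gives (8/9)q_E = 65/9 ⇒ q_E = 8.125.
Then q_A = 35/6 − (1/3)·8.125 = 3.125.

8.125, 3.125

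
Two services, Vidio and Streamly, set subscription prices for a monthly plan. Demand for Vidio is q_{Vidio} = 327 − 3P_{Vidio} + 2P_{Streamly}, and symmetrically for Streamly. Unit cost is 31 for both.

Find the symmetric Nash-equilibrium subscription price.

Vidio's profit: π = (P_{Vidio} − 31)(327 − 3P_{Vidio} + 2P_{Streamly}).
∂π/∂P_{Vidio} = 420 − 6P_{Vidio} + 2P_{Streamly} = 0 ⇒ P_{Vidio} = 70 + (1/3)P_{Streamly}.
Setting P_{Vidio} = P_{Streamly} in the reaction function: P_{Vidio} = 70 + (1/3)P_{Vidio}, so P_{Vidio} = 70 / (2/3) = 105.

105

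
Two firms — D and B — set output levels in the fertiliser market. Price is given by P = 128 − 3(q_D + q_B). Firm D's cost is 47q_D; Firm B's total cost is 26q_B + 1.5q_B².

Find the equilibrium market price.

75.2

Firm D's profit: π = q_D(128 − 3(q_D + q_B)) − 47q_D.
∂π/∂q_D = 81 − 6q_D − 3q_B = 0, so q_D = 13.5 − 0.5q_B.
For B: ∂π/∂q_B = 102 − 9q_B − 3q_D = 0 ⇒ q_B = 34/3 − (1/3)q_D.
Solving the two reaction functions simultaneously: (1 − (−0.5)(−1/3))q_D = 13.5 − 0.5·(34/3), so (5/6)q_D = 47/6 and q_D = 9.4.
Then q_B = 34/3 − (1/3)·9.4 = 8.2.
Equilibrium price: P = 128 − 3·17.6 = 75.2.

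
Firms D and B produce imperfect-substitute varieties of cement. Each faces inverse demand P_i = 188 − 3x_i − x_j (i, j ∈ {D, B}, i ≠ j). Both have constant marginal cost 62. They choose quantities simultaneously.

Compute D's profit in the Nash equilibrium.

972

Firm D's profit: π = x_D(188 − 3x_D − x_B) − 62x_D.
∂π/∂x_D = 126 − 6x_D − x_B = 0 ⇒ x_D = 21 − (1/6)x_B.
The game is symmetric, so in equilibrium x_B = x_D: the reaction function gives (7/6)x_D = 21, hence x_D = 18.
P_D = 188 − 3·18 − 18 = 116.
Profit = (116 − 62)·18 = 972.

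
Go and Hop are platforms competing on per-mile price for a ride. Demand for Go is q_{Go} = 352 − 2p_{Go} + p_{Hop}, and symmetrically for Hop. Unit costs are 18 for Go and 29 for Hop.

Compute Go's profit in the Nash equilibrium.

25447.68

Go's profit: π = (p_{Go} − 18)(352 − 2p_{Go} + p_{Hop}).
∂π/∂p_{Go} = 388 − 4p_{Go} + p_{Hop} = 0 ⇒ p_{Go} = 97 + 0.25p_{Hop}.
Similarly p_{Hop} = 102.5 + 0.25p_{Go}.
Plugging p_{Hop} into Go's best response: p_{Go} = 97 + 0.25(102.5 + 0.25p_{Go}) ⇒ 0.9375p_{Go} = 122.625, so p_{Go} = 130.8.
Then p_{Hop} = 102.5 + 0.25·130.8 = 135.2.
q_{Go} = 352 − 2·130.8 + 135.2 = 225.6.
Profit = (130.8 − 18)·225.6 = 25447.68.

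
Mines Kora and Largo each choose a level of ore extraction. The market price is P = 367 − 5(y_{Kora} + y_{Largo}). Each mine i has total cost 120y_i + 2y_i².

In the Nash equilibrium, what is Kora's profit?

Mine Kora's profit: π = y_{Kora}(367 − 5(y_{Kora} + y_{Largo})) − 120y_{Kora} − 2y_{Kora}².
∂π/∂y_{Kora} = 247 − 14y_{Kora} − 5y_{Largo} = 0, so y_{Kora} = 247/14 − (5/14)y_{Largo}.
The game is symmetric, so in equilibrium y_{Largo} = y_{Kora}: the reaction function gives (19/14)y_{Kora} = 247/14, hence y_{Kora} = 13.
Price P = 367 − 5·26 = 237.
Kora's profit: (237 − 120)·13 − 2(13)² = 1183.

1183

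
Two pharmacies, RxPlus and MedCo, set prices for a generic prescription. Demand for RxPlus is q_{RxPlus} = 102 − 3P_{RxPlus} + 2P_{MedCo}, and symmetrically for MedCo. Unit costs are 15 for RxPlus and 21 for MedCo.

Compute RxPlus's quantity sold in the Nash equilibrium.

RxPlus's profit: π = (P_{RxPlus} − 15)(102 − 3P_{RxPlus} + 2P_{MedCo}).
∂π/∂P_{RxPlus} = 147 − 6P_{RxPlus} + 2P_{MedCo} = 0 ⇒ P_{RxPlus} = 24.5 + (1/3)P_{MedCo}.
Similarly P_{MedCo} = 27.5 + (1/3)P_{RxPlus}.
Solving the two reaction functions simultaneously: (1 − (1/3)(1/3))P_{RxPlus} = 24.5 + (1/3)·27.5, so (8/9)P_{RxPlus} = 101/3 and P_{RxPlus} = 37.875.
Then P_{MedCo} = 27.5 + (1/3)·37.875 = 40.125.
q_{RxPlus} = 102 − 3·37.875 + 2·40.125 = 68.625.

68.625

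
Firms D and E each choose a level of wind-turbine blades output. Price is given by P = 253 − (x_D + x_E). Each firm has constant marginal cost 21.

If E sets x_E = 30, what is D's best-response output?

101

Firm D's profit: π = x_D(253 − (x_D + x_E)) − 21x_D.
∂π/∂x_D = 232 − 2x_D − x_E = 0, so x_D = 116 − 0.5x_E.
At x_E = 30: x_D = 116 − 0.5·30 = 101.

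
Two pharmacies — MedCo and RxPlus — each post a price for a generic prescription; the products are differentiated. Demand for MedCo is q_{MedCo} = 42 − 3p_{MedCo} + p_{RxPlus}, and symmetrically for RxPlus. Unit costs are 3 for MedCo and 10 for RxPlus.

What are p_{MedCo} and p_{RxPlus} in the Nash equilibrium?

10.8, 13.8

MedCo's profit: π = (p_{MedCo} − 3)(42 − 3p_{MedCo} + p_{RxPlus}).
∂π/∂p_{MedCo} = 51 − 6p_{MedCo} + p_{RxPlus} = 0 ⇒ p_{MedCo} = 8.5 + (1/6)p_{RxPlus}.
Similarly p_{RxPlus} = 12 + (1/6)p_{MedCo}.
Solving the two reaction functions simultaneously: (1 − (1/6)(1/6))p_{MedCo} = 8.5 + (1/6)·12, so (35/36)p_{MedCo} = 10.5 and p_{MedCo} = 10.8.
Then p_{RxPlus} = 12 + (1/6)·10.8 = 13.8.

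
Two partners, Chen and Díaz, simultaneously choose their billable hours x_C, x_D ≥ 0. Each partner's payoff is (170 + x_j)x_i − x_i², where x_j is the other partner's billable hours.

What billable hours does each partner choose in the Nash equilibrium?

Chen's payoff is (170 + x_D)x_C − x_C².
∂π/∂x_C = 170 + x_D − 2x_C = 0, so x_C = 85 + 0.5x_D.
By symmetry x_D = x_C; substituting into the reaction function, 0.5x_C = 85 and x_C = 170.

170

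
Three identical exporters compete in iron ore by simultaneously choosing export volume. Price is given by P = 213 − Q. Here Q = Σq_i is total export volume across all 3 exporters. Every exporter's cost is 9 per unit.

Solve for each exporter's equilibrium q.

A representative exporter's profit is π_i = q_i(213 − Q) − 9q_i, with Q = q_i + Σ_{j≠i} q_j.
First-order condition: 204 − 2q_i − Σ_{j≠i} q_j = 0.
Imposing symmetry (q_j = q for all j) turns Σ_{j≠i} q_j into 2q, so 204 = 4q and q = 51.

51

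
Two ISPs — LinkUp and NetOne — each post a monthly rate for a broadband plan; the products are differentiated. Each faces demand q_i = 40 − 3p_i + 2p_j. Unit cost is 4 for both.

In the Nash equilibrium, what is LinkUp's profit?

LinkUp's profit: π = (p_{LinkUp} − 4)(40 − 3p_{LinkUp} + 2p_{NetOne}).
∂π/∂p_{LinkUp} = 52 − 6p_{LinkUp} + 2p_{NetOne} = 0 ⇒ p_{LinkUp} = 26/3 + (1/3)p_{NetOne}.
The game is symmetric, so in equilibrium p_{NetOne} = p_{LinkUp}: the reaction function gives (2/3)p_{LinkUp} = 26/3, hence p_{LinkUp} = 13.
q_{LinkUp} = 40 − 3·13 + 2·13 = 27.
Profit = (13 − 4)·27 = 243.

243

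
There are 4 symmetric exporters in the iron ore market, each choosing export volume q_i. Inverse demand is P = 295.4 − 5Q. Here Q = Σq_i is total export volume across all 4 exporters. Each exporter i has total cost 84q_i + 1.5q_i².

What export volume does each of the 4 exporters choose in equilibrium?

A representative exporter's profit is π_i = q_i(295.4 − 5Q) − 84q_i − 1.5q_i², with Q = q_i + Σ_{j≠i} q_j.
First-order condition: 211.4 − 13q_i − 5Σ_{j≠i} q_j = 0.
With identical exporters, set every q_j = q: then 211.4 − 13q − 15q = 0, i.e. q = 211.4/28 = 7.55.

7.55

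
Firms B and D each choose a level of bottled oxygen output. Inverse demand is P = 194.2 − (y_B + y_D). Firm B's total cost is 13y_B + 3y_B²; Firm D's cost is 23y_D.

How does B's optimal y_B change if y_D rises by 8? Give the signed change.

-1

Firm B's profit: π = y_B(194.2 − (y_B + y_D)) − 13y_B − 3y_B².
∂π/∂y_B = 181.2 − 8y_B − y_D = 0, so y_B = 22.65 − 0.125y_D.
The reaction-function slope is −0.125, so an 8-unit rise in y_D moves y_B by −0.125 × 8 = −1. B's best response falls — the actions are strategic substitutes.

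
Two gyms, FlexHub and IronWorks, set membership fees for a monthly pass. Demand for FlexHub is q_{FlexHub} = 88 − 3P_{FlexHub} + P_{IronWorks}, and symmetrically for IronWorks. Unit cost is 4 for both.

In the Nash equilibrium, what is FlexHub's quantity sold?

FlexHub's profit: π = (P_{FlexHub} − 4)(88 − 3P_{FlexHub} + P_{IronWorks}).
∂π/∂P_{FlexHub} = 100 − 6P_{FlexHub} + P_{IronWorks} = 0 ⇒ P_{FlexHub} = 50/3 + (1/6)P_{IronWorks}.
By symmetry P_{IronWorks} = P_{FlexHub}; substituting into the reaction function, (5/6)P_{FlexHub} = 50/3 and P_{FlexHub} = 20.
q_{FlexHub} = 88 − 3·20 + 20 = 48.

48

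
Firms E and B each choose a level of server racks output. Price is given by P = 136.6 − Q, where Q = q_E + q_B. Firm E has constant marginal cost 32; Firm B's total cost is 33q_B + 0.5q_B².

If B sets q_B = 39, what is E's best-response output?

32.8

Firm E's profit: π = q_E(136.6 − (q_E + q_B)) − 32q_E.
∂π/∂q_E = 104.6 − 2q_E − q_B = 0, so q_E = 52.3 − 0.5q_B.
At q_B = 39: q_E = 52.3 − 0.5·39 = 32.8.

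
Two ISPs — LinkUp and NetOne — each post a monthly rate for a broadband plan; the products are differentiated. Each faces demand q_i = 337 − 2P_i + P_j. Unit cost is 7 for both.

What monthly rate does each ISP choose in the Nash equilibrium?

117

LinkUp's profit: π = (P_{LinkUp} − 7)(337 − 2P_{LinkUp} + P_{NetOne}).
∂π/∂P_{LinkUp} = 351 − 4P_{LinkUp} + P_{NetOne} = 0 ⇒ P_{LinkUp} = 87.75 + 0.25P_{NetOne}.
The game is symmetric, so in equilibrium P_{NetOne} = P_{LinkUp}: the reaction function gives 0.75P_{LinkUp} = 87.75, hence P_{LinkUp} = 117.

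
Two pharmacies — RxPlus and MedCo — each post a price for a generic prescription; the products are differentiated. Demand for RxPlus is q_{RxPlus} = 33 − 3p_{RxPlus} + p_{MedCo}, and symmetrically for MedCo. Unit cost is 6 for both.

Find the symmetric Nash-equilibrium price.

RxPlus's profit: π = (p_{RxPlus} − 6)(33 − 3p_{RxPlus} + p_{MedCo}).
∂π/∂p_{RxPlus} = 51 − 6p_{RxPlus} + p_{MedCo} = 0 ⇒ p_{RxPlus} = 8.5 + (1/6)p_{MedCo}.
By symmetry p_{MedCo} = p_{RxPlus}; substituting into the reaction function, (5/6)p_{RxPlus} = 8.5 and p_{RxPlus} = 10.2.

10.2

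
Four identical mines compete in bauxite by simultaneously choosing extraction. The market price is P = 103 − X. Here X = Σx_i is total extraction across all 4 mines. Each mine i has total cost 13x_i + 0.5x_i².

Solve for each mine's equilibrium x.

A representative mine's profit is π_i = x_i(103 − X) − 13x_i − 0.5x_i², with X = x_i + Σ_{j≠i} x_j.
First-order condition: 90 − 3x_i − Σ_{j≠i} x_j = 0.
Imposing symmetry (x_j = x for all j) turns Σ_{j≠i} x_j into 3x, so 90 = 6x and x = 15.

15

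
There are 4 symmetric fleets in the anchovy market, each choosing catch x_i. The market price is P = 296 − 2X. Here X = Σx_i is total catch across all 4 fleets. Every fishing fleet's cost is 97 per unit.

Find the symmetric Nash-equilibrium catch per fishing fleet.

A representative fishing fleet's profit is π_i = x_i(296 − 2X) − 97x_i, with X = x_i + Σ_{j≠i} x_j.
First-order condition: 199 − 4x_i − 2Σ_{j≠i} x_j = 0.
Imposing symmetry (x_j = x for all j) turns Σ_{j≠i} x_j into 3x, so 199 = 10x and x = 19.9.

19.9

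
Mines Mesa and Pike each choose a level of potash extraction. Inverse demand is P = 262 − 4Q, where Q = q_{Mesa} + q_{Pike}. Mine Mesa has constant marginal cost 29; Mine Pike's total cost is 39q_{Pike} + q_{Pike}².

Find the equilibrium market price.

118.875

Mine Mesa's profit: π = q_{Mesa}(262 − 4(q_{Mesa} + q_{Pike})) − 29q_{Mesa}.
∂π/∂q_{Mesa} = 233 − 8q_{Mesa} − 4q_{Pike} = 0, so q_{Mesa} = 29.125 − 0.5q_{Pike}.
For Pike: ∂π/∂q_{Pike} = 223 − 10q_{Pike} − 4q_{Mesa} = 0 ⇒ q_{Pike} = 22.3 − 0.4q_{Mesa}.
Plugging q_{Pike} into Mesa's best response: q_{Mesa} = 29.125 − 0.5(22.3 − 0.4q_{Mesa}) ⇒ 0.8q_{Mesa} = 17.975, so q_{Mesa} = 719/32.
Then q_{Pike} = 22.3 − 0.4·(719/32) = 13.3125.
Equilibrium price: P = 262 − 4·(1145/32) = 118.875.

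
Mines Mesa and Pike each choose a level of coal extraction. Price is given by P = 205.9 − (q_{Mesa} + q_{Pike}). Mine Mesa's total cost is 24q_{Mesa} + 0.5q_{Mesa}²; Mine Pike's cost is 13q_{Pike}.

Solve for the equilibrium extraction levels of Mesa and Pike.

Mine Mesa's profit: π = q_{Mesa}(205.9 − (q_{Mesa} + q_{Pike})) − 24q_{Mesa} − 0.5q_{Mesa}².
∂π/∂q_{Mesa} = 181.9 − 3q_{Mesa} − q_{Pike} = 0, so q_{Mesa} = 1819/30 − (1/3)q_{Pike}.
For Pike: ∂π/∂q_{Pike} = 192.9 − 2q_{Pike} − q_{Mesa} = 0 ⇒ q_{Pike} = 96.45 − 0.5q_{Mesa}.
Substituting the second reaction function into the first: q_{Mesa} = 1819/30 − (1/3)(96.45 − 0.5q_{Mesa}), which gives (5/6)q_{Mesa} = 1709/60 ⇒ q_{Mesa} = 34.18.
Then q_{Pike} = 96.45 − 0.5·34.18 = 79.36.

34.18, 79.36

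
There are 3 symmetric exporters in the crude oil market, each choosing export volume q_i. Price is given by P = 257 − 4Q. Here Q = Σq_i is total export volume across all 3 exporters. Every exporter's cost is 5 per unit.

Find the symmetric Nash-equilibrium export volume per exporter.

15.75

A representative exporter's profit is π_i = q_i(257 − 4Q) − 5q_i, with Q = q_i + Σ_{j≠i} q_j.
First-order condition: 252 − 8q_i − 4Σ_{j≠i} q_j = 0.
With identical exporters, set every q_j = q: then 252 − 8q − 8q = 0, i.e. q = 252/16 = 15.75.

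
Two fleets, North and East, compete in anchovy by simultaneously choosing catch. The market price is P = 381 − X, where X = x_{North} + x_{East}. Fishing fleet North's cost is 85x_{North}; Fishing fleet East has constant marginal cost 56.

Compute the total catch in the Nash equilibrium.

Fishing fleet North's profit: π = x_{North}(381 − (x_{North} + x_{East})) − 85x_{North}.
∂π/∂x_{North} = 296 − 2x_{North} − x_{East} = 0, so x_{North} = 148 − 0.5x_{East}.
By the same steps for East: x_{East} = 162.5 − 0.5x_{North}.
Plugging x_{East} into North's best response: x_{North} = 148 − 0.5(162.5 − 0.5x_{North}) ⇒ 0.75x_{North} = 66.75, so x_{North} = 89.
Then x_{East} = 162.5 − 0.5·89 = 118.
Total catch: 89 + 118 = 207.

207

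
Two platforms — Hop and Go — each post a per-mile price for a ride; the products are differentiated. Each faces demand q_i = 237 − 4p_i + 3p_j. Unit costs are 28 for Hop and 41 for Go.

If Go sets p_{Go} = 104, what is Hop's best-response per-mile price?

Hop's profit: π = (p_{Hop} − 28)(237 − 4p_{Hop} + 3p_{Go}).
∂π/∂p_{Hop} = 349 − 8p_{Hop} + 3p_{Go} = 0 ⇒ p_{Hop} = 43.625 + 0.375p_{Go}.
At p_{Go} = 104: p_{Hop} = 43.625 + 0.375·104 = 82.625.

82.625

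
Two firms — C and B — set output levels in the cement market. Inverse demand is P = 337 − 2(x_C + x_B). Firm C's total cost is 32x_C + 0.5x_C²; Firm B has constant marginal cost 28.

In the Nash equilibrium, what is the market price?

144.875

Firm C's profit: π = x_C(337 − 2(x_C + x_B)) − 32x_C − 0.5x_C².
∂π/∂x_C = 305 − 5x_C − 2x_B = 0, so x_C = 61 − 0.4x_B.
For B: ∂π/∂x_B = 309 − 4x_B − 2x_C = 0 ⇒ x_B = 77.25 − 0.5x_C.
Plugging x_B into C's best response: x_C = 61 − 0.4(77.25 − 0.5x_C) ⇒ 0.8x_C = 30.1, so x_C = 37.625.
Then x_B = 77.25 − 0.5·37.625 = 58.4375.
Equilibrium price: P = 337 − 2·96.0625 = 144.875.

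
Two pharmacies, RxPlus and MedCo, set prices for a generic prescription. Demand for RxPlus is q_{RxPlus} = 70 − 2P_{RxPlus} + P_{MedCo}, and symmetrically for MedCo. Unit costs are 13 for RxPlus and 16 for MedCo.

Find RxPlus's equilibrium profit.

RxPlus's profit: π = (P_{RxPlus} − 13)(70 − 2P_{RxPlus} + P_{MedCo}).
∂π/∂P_{RxPlus} = 96 − 4P_{RxPlus} + P_{MedCo} = 0 ⇒ P_{RxPlus} = 24 + 0.25P_{MedCo}.
Similarly P_{MedCo} = 25.5 + 0.25P_{RxPlus}.
Solving the two reaction functions simultaneously: (1 − (0.25)(0.25))P_{RxPlus} = 24 + 0.25·25.5, so 0.9375P_{RxPlus} = 30.375 and P_{RxPlus} = 32.4.
Then P_{MedCo} = 25.5 + 0.25·32.4 = 33.6.
q_{RxPlus} = 70 − 2·32.4 + 33.6 = 38.8.
Profit = (32.4 − 13)·38.8 = 752.72.

752.72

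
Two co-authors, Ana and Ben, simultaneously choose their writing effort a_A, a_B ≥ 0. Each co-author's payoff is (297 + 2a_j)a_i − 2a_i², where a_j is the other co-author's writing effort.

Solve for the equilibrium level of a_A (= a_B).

Ana's payoff is (297 + 2a_B)a_A − 2a_A².
∂π/∂a_A = 297 + 2a_B − 4a_A = 0, so a_A = 74.25 + 0.5a_B.
The game is symmetric, so in equilibrium a_B = a_A: the reaction function gives 0.5a_A = 74.25, hence a_A = 148.5.

148.5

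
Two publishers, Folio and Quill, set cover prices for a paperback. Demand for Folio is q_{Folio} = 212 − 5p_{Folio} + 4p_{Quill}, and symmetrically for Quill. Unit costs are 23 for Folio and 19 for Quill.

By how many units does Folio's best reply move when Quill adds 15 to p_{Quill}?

Folio's profit: π = (p_{Folio} − 23)(212 − 5p_{Folio} + 4p_{Quill}).
∂π/∂p_{Folio} = 327 − 10p_{Folio} + 4p_{Quill} = 0 ⇒ p_{Folio} = 32.7 + 0.4p_{Quill}.
The reaction-function slope is 0.4, so a 15-unit rise in p_{Quill} moves p_{Folio} by 0.4 × 15 = 6. Folio's best response rises — the actions are strategic complements.

6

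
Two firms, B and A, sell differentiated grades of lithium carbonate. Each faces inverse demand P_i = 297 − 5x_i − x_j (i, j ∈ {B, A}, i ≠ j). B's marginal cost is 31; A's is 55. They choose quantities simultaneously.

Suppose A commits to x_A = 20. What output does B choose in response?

24.6

Firm B's profit: π = x_B(297 − 5x_B − x_A) − 31x_B.
∂π/∂x_B = 266 − 10x_B − x_A = 0 ⇒ x_B = 26.6 − 0.1x_A.
At x_A = 20: x_B = 26.6 − 0.1·20 = 24.6.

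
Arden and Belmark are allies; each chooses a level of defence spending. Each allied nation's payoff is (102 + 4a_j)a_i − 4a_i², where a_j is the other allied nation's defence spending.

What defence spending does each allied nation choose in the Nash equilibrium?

Arden's payoff is (102 + 4a_B)a_A − 4a_A².
∂π/∂a_A = 102 + 4a_B − 8a_A = 0, so a_A = 12.75 + 0.5a_B.
The game is symmetric, so in equilibrium a_B = a_A: the reaction function gives 0.5a_A = 12.75, hence a_A = 25.5.

25.5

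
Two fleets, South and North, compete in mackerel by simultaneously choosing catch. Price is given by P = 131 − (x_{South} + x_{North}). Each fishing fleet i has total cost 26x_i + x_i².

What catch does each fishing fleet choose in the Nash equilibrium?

Fishing fleet South's profit: π = x_{South}(131 − (x_{South} + x_{North})) − 26x_{South} − x_{South}².
∂π/∂x_{South} = 105 − 4x_{South} − x_{North} = 0, so x_{South} = 26.25 − 0.25x_{North}.
The game is symmetric, so in equilibrium x_{North} = x_{South}: the reaction function gives 1.25x_{South} = 26.25, hence x_{South} = 21.

21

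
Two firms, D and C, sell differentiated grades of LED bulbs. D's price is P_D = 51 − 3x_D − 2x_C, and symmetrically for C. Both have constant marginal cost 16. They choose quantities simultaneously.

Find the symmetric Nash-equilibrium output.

Firm D's profit: π = x_D(51 − 3x_D − 2x_C) − 16x_D.
∂π/∂x_D = 35 − 6x_D − 2x_C = 0 ⇒ x_D = 35/6 − (1/3)x_C.
By symmetry x_C = x_D; substituting into the reaction function, (4/3)x_D = 35/6 and x_D = 4.375.

4.375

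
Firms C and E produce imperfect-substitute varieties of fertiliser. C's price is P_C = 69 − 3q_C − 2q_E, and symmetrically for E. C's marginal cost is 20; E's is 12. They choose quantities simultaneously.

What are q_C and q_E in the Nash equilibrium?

Firm C's profit: π = q_C(69 − 3q_C − 2q_E) − 20q_C.
∂π/∂q_C = 49 − 6q_C − 2q_E = 0 ⇒ q_C = 49/6 − (1/3)q_E.
Similarly q_E = 9.5 − (1/3)q_C.
Solving the two reaction functions simultaneously: (1 − (−1/3)(−1/3))q_C = 49/6 − (1/3)·9.5, so (8/9)q_C = 5 and q_C = 5.625.
Then q_E = 9.5 − (1/3)·5.625 = 7.625.

5.625, 7.625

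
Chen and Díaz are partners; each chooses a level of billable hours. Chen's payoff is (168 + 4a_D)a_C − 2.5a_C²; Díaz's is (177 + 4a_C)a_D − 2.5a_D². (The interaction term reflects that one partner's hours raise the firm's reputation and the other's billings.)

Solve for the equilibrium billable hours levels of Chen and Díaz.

Expanding Chen's payoff: 168a_C + 4a_Da_C − 2.5a_C².
∂π/∂a_C = 168 + 4a_D − 5a_C = 0, so a_C = 33.6 + 0.8a_D.
Likewise for Díaz: a_D = 35.4 + 0.8a_C.
Plugging a_D into Chen's best response: a_C = 33.6 + 0.8(35.4 + 0.8a_C) ⇒ 0.36a_C = 61.92, so a_C = 172.
Then a_D = 35.4 + 0.8·172 = 173.

172, 173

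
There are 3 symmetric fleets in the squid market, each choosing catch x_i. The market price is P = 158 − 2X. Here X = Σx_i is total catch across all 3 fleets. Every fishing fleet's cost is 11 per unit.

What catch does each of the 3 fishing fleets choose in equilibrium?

A representative fishing fleet's profit is π_i = x_i(158 − 2X) − 11x_i, with X = x_i + Σ_{j≠i} x_j.
First-order condition: 147 − 4x_i − 2Σ_{j≠i} x_j = 0.
With identical fishing fleets, set every x_j = x: then 147 − 4x − 4x = 0, i.e. x = 147/8 = 18.375.

18.375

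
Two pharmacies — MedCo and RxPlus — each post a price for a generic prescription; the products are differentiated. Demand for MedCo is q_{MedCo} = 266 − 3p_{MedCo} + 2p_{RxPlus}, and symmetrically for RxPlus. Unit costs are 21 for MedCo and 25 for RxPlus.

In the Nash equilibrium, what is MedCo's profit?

MedCo's profit: π = (p_{MedCo} − 21)(266 − 3p_{MedCo} + 2p_{RxPlus}).
∂π/∂p_{MedCo} = 329 − 6p_{MedCo} + 2p_{RxPlus} = 0 ⇒ p_{MedCo} = 329/6 + (1/3)p_{RxPlus}.
Similarly p_{RxPlus} = 341/6 + (1/3)p_{MedCo}.
Plugging p_{RxPlus} into MedCo's best response: p_{MedCo} = 329/6 + (1/3)(341/6 + (1/3)p_{MedCo}) ⇒ (8/9)p_{MedCo} = 664/9, so p_{MedCo} = 83.
Then p_{RxPlus} = 341/6 + (1/3)·83 = 84.5.
q_{MedCo} = 266 − 3·83 + 2·84.5 = 186.
Profit = (83 − 21)·186 = 11532.

11532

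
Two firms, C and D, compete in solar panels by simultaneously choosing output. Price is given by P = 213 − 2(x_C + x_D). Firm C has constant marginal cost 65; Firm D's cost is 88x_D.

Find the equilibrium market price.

Firm C's profit: π = x_C(213 − 2(x_C + x_D)) − 65x_C.
∂π/∂x_C = 148 − 4x_C − 2x_D = 0, so x_C = 37 − 0.5x_D.
By the same steps for D: x_D = 31.25 − 0.5x_C.
Solving the two reaction functions simultaneously: (1 − (−0.5)(−0.5))x_C = 37 − 0.5·31.25, so 0.75x_C = 21.375 and x_C = 28.5.
Then x_D = 31.25 − 0.5·28.5 = 17.
Equilibrium price: P = 213 − 2·45.5 = 122.

122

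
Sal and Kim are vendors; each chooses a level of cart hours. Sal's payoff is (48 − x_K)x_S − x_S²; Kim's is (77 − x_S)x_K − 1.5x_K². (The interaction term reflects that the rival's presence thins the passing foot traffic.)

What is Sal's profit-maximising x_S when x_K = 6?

Expanding Sal's payoff: 48x_S − x_Kx_S − x_S².
∂π/∂x_S = 48 − x_K − 2x_S = 0, so x_S = 24 − 0.5x_K.
At x_K = 6: x_S = 24 − 0.5·6 = 21.

21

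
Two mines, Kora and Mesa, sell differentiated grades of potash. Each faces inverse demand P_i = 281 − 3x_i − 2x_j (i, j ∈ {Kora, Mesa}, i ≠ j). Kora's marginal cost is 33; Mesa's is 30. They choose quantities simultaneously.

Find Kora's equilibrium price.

125.4375

Mine Kora's profit: π = x_{Kora}(281 − 3x_{Kora} − 2x_{Mesa}) − 33x_{Kora}.
∂π/∂x_{Kora} = 248 − 6x_{Kora} − 2x_{Mesa} = 0 ⇒ x_{Kora} = 124/3 − (1/3)x_{Mesa}.
Similarly x_{Mesa} = 251/6 − (1/3)x_{Kora}.
Substituting the second reaction function into the first: x_{Kora} = 124/3 − (1/3)(251/6 − (1/3)x_{Kora}), which gives (8/9)x_{Kora} = 493/18 ⇒ x_{Kora} = 30.8125.
Then x_{Mesa} = 251/6 − (1/3)·30.8125 = 31.5625.
P_{Kora} = 281 − 3·30.8125 − 2·31.5625 = 125.4375.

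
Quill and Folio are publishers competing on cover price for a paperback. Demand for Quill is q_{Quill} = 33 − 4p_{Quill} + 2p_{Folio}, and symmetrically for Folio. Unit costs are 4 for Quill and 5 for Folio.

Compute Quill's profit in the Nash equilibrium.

Quill's profit: π = (p_{Quill} − 4)(33 − 4p_{Quill} + 2p_{Folio}).
∂π/∂p_{Quill} = 49 − 8p_{Quill} + 2p_{Folio} = 0 ⇒ p_{Quill} = 6.125 + 0.25p_{Folio}.
Similarly p_{Folio} = 6.625 + 0.25p_{Quill}.
Substituting the second reaction function into the first: p_{Quill} = 6.125 + 0.25(6.625 + 0.25p_{Quill}), which gives 0.9375p_{Quill} = 249/32 ⇒ p_{Quill} = 8.3.
Then p_{Folio} = 6.625 + 0.25·8.3 = 8.7.
q_{Quill} = 33 − 4·8.3 + 2·8.7 = 17.2.
Profit = (8.3 − 4)·17.2 = 73.96.

73.96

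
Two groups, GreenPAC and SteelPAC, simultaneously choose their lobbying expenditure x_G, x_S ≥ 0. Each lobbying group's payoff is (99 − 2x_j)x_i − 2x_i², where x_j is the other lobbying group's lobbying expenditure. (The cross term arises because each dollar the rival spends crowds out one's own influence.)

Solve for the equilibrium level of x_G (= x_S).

16.5

GreenPAC's payoff is (99 − 2x_S)x_G − 2x_G².
∂π/∂x_G = 99 − 2x_S − 4x_G = 0, so x_G = 24.75 − 0.5x_S.
By symmetry x_S = x_G; substituting into the reaction function, 1.5x_G = 24.75 and x_G = 16.5.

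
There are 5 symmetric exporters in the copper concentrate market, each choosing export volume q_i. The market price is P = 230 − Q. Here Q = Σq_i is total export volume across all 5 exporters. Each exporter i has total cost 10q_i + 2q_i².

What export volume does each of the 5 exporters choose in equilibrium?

A representative exporter's profit is π_i = q_i(230 − Q) − 10q_i − 2q_i², with Q = q_i + Σ_{j≠i} q_j.
First-order condition: 220 − 6q_i − Σ_{j≠i} q_j = 0.
In a symmetric equilibrium every exporter chooses the same q, so Σ_{j≠i} q_j = 4q. The condition becomes 220 − 10q = 0, giving q = 220/10 = 22.

22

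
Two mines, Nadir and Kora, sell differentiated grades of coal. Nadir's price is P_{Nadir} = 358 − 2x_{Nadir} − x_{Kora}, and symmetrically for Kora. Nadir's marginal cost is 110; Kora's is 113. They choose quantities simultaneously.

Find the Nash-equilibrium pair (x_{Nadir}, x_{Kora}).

49.8, 48.8

Mine Nadir's profit: π = x_{Nadir}(358 − 2x_{Nadir} − x_{Kora}) − 110x_{Nadir}.
∂π/∂x_{Nadir} = 248 − 4x_{Nadir} − x_{Kora} = 0 ⇒ x_{Nadir} = 62 − 0.25x_{Kora}.
Similarly x_{Kora} = 61.25 − 0.25x_{Nadir}.
Plugging x_{Kora} into Nadir's best response: x_{Nadir} = 62 − 0.25(61.25 − 0.25x_{Nadir}) ⇒ 0.9375x_{Nadir} = 46.6875, so x_{Nadir} = 49.8.
Then x_{Kora} = 61.25 − 0.25·49.8 = 48.8.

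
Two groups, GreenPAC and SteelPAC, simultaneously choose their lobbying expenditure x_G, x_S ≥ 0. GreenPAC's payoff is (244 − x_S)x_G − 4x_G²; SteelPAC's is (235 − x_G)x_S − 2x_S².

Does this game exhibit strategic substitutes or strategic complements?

Expanding GreenPAC's payoff: 244x_G − x_Sx_G − 4x_G².
∂π/∂x_G = 244 − x_S − 8x_G = 0, so x_G = 30.5 − 0.125x_S.
The best-response slope dx_G/dx_S = −0.125 < 0: the reaction function is downward-sloping, so the choices are strategic substitutes.

strategic substitutes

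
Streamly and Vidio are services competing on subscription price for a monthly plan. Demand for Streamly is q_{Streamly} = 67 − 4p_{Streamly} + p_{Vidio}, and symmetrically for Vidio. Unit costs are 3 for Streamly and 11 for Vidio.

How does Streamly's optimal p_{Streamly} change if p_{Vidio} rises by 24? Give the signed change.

3

Streamly's profit: π = (p_{Streamly} − 3)(67 − 4p_{Streamly} + p_{Vidio}).
∂π/∂p_{Streamly} = 79 − 8p_{Streamly} + p_{Vidio} = 0 ⇒ p_{Streamly} = 9.875 + 0.125p_{Vidio}.
The reaction-function slope is 0.125, so a 24-unit rise in p_{Vidio} moves p_{Streamly} by 0.125 × 24 = 3. Streamly's best response rises — the actions are strategic complements.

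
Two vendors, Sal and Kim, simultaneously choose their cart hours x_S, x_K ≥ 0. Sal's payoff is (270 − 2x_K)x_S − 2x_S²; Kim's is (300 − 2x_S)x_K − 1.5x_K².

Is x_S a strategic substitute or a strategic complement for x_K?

strategic substitutes

Expanding Sal's payoff: 270x_S − 2x_Kx_S − 2x_S².
∂π/∂x_S = 270 − 2x_K − 4x_S = 0, so x_S = 67.5 − 0.5x_K.
The best-response slope dx_S/dx_K = −0.5 < 0: the reaction function is downward-sloping, so the choices are strategic substitutes.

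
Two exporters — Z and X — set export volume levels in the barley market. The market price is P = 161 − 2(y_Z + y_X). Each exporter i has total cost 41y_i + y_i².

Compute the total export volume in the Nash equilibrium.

30

Exporter Z's profit: π = y_Z(161 − 2(y_Z + y_X)) − 41y_Z − y_Z².
∂π/∂y_Z = 120 − 6y_Z − 2y_X = 0, so y_Z = 20 − (1/3)y_X.
Setting y_Z = y_X in the reaction function: y_Z = 20 − (1/3)y_Z, so y_Z = 20 / (4/3) = 15.
Total export volume: 15 + 15 = 30.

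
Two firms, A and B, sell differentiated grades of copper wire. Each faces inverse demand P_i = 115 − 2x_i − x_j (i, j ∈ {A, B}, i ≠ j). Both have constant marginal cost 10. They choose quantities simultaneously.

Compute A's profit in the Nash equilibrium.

882

Firm A's profit: π = x_A(115 − 2x_A − x_B) − 10x_A.
∂π/∂x_A = 105 − 4x_A − x_B = 0 ⇒ x_A = 26.25 − 0.25x_B.
By symmetry x_B = x_A; substituting into the reaction function, 1.25x_A = 26.25 and x_A = 21.
P_A = 115 − 2·21 − 21 = 52.
Profit = (52 − 10)·21 = 882.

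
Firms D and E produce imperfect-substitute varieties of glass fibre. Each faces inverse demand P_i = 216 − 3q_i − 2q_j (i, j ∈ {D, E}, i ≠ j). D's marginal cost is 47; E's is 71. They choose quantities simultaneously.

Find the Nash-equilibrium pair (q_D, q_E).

Firm D's profit: π = q_D(216 − 3q_D − 2q_E) − 47q_D.
∂π/∂q_D = 169 − 6q_D − 2q_E = 0 ⇒ q_D = 169/6 − (1/3)q_E.
Similarly q_E = 145/6 − (1/3)q_D.
Plugging q_E into D's best response: q_D = 169/6 − (1/3)(145/6 − (1/3)q_D) ⇒ (8/9)q_D = 181/9, so q_D = 22.625.
Then q_E = 145/6 − (1/3)·22.625 = 16.625.

22.625, 16.625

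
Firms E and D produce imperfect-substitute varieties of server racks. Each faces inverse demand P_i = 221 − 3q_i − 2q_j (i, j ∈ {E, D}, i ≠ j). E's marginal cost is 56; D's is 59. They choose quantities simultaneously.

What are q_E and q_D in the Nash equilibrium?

20.8125, 20.0625

Firm E's profit: π = q_E(221 − 3q_E − 2q_D) − 56q_E.
∂π/∂q_E = 165 − 6q_E − 2q_D = 0 ⇒ q_E = 27.5 − (1/3)q_D.
Similarly q_D = 27 − (1/3)q_E.
Solving the two reaction functions simultaneously: (1 − (−1/3)(−1/3))q_E = 27.5 − (1/3)·27, so (8/9)q_E = 18.5 and q_E = 20.8125.
Then q_D = 27 − (1/3)·20.8125 = 20.0625.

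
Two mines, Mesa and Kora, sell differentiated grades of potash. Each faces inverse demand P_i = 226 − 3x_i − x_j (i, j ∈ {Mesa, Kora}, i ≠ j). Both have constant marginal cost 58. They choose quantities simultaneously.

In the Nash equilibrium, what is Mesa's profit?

1728

Mine Mesa's profit: π = x_{Mesa}(226 − 3x_{Mesa} − x_{Kora}) − 58x_{Mesa}.
∂π/∂x_{Mesa} = 168 − 6x_{Mesa} − x_{Kora} = 0 ⇒ x_{Mesa} = 28 − (1/6)x_{Kora}.
By symmetry x_{Kora} = x_{Mesa}; substituting into the reaction function, (7/6)x_{Mesa} = 28 and x_{Mesa} = 24.
P_{Mesa} = 226 − 3·24 − 24 = 130.
Profit = (130 − 58)·24 = 1728.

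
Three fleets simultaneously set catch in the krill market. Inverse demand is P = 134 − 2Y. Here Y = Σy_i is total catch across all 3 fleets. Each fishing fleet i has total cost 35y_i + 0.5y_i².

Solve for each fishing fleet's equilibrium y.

A representative fishing fleet's profit is π_i = y_i(134 − 2Y) − 35y_i − 0.5y_i², with Y = y_i + Σ_{j≠i} y_j.
First-order condition: 99 − 5y_i − 2Σ_{j≠i} y_j = 0.
With identical fishing fleets, set every y_j = y: then 99 − 5y − 4y = 0, i.e. y = 99/9 = 11.

11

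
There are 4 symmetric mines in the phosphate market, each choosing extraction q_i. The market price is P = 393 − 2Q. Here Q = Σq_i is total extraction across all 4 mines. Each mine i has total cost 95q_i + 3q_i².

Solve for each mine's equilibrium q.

A representative mine's profit is π_i = q_i(393 − 2Q) − 95q_i − 3q_i², with Q = q_i + Σ_{j≠i} q_j.
First-order condition: 298 − 10q_i − 2Σ_{j≠i} q_j = 0.
In a symmetric equilibrium every mine chooses the same q, so Σ_{j≠i} q_j = 3q. The condition becomes 298 − 16q = 0, giving q = 298/16 = 18.625.

18.625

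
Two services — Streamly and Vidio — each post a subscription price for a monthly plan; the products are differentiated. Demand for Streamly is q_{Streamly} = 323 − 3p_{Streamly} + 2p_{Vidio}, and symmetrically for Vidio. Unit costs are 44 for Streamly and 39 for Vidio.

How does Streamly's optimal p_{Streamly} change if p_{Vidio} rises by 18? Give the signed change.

Streamly's profit: π = (p_{Streamly} − 44)(323 − 3p_{Streamly} + 2p_{Vidio}).
∂π/∂p_{Streamly} = 455 − 6p_{Streamly} + 2p_{Vidio} = 0 ⇒ p_{Streamly} = 455/6 + (1/3)p_{Vidio}.
The reaction-function slope is 1/3, so an 18-unit rise in p_{Vidio} moves p_{Streamly} by 1/3 × 18 = 6. Streamly's best response rises — the actions are strategic complements.

6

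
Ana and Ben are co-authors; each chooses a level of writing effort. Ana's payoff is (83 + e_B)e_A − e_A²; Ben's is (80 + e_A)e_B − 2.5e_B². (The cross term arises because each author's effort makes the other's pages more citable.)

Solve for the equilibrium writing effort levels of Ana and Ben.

Expanding Ana's payoff: 83e_A + e_Be_A − e_A².
∂π/∂e_A = 83 + e_B − 2e_A = 0, so e_A = 41.5 + 0.5e_B.
Likewise for Ben: e_B = 16 + 0.2e_A.
Plugging e_B into Ana's best response: e_A = 41.5 + 0.5(16 + 0.2e_A) ⇒ 0.9e_A = 49.5, so e_A = 55.
Then e_B = 16 + 0.2·55 = 27.

55, 27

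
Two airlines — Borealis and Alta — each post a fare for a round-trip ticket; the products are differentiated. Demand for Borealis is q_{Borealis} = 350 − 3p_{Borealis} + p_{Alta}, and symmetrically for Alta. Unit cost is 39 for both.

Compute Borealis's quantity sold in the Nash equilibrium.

163.2

Borealis's profit: π = (p_{Borealis} − 39)(350 − 3p_{Borealis} + p_{Alta}).
∂π/∂p_{Borealis} = 467 − 6p_{Borealis} + p_{Alta} = 0 ⇒ p_{Borealis} = 467/6 + (1/6)p_{Alta}.
Setting p_{Borealis} = p_{Alta} in the reaction function: p_{Borealis} = 467/6 + (1/6)p_{Borealis}, so p_{Borealis} = (467/6) / (5/6) = 93.4.
q_{Borealis} = 350 − 3·93.4 + 93.4 = 163.2.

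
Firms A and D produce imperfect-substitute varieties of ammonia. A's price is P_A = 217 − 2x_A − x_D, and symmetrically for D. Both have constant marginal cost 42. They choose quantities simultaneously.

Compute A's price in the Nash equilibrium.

Firm A's profit: π = x_A(217 − 2x_A − x_D) − 42x_A.
∂π/∂x_A = 175 − 4x_A − x_D = 0 ⇒ x_A = 43.75 − 0.25x_D.
By symmetry x_D = x_A; substituting into the reaction function, 1.25x_A = 43.75 and x_A = 35.
P_A = 217 − 2·35 − 35 = 112.

112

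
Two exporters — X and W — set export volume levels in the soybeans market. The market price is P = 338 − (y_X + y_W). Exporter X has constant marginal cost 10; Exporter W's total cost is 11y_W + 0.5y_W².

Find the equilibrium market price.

Exporter X's profit: π = y_X(338 − (y_X + y_W)) − 10y_X.
∂π/∂y_X = 328 − 2y_X − y_W = 0, so y_X = 164 − 0.5y_W.
For W: ∂π/∂y_W = 327 − 3y_W − y_X = 0 ⇒ y_W = 109 − (1/3)y_X.
Substituting the second reaction function into the first: y_X = 164 − 0.5(109 − (1/3)y_X), which gives (5/6)y_X = 109.5 ⇒ y_X = 131.4.
Then y_W = 109 − (1/3)·131.4 = 65.2.
Equilibrium price: P = 338 − 196.6 = 141.4.

141.4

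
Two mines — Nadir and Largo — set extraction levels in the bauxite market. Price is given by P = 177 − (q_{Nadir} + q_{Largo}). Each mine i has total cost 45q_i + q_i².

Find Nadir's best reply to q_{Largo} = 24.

27

Mine Nadir's profit: π = q_{Nadir}(177 − (q_{Nadir} + q_{Largo})) − 45q_{Nadir} − q_{Nadir}².
∂π/∂q_{Nadir} = 132 − 4q_{Nadir} − q_{Largo} = 0, so q_{Nadir} = 33 − 0.25q_{Largo}.
At q_{Largo} = 24: q_{Nadir} = 33 − 0.25·24 = 27.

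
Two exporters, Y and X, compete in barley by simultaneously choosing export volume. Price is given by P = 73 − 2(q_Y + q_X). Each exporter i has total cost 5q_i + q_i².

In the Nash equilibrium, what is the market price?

Exporter Y's profit: π = q_Y(73 − 2(q_Y + q_X)) − 5q_Y − q_Y².
∂π/∂q_Y = 68 − 6q_Y − 2q_X = 0, so q_Y = 34/3 − (1/3)q_X.
Setting q_Y = q_X in the reaction function: q_Y = 34/3 − (1/3)q_Y, so q_Y = (34/3) / (4/3) = 8.5.
Equilibrium price: P = 73 − 2·17 = 39.

39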